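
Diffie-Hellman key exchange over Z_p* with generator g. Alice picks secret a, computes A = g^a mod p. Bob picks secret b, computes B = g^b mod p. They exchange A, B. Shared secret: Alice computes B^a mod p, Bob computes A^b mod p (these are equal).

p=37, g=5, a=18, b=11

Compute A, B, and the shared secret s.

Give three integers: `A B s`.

Answer: 36 2 36

Derivation:
A = 5^18 mod 37  (bits of 18 = 10010)
  bit 0 = 1: r = r^2 * 5 mod 37 = 1^2 * 5 = 1*5 = 5
  bit 1 = 0: r = r^2 mod 37 = 5^2 = 25
  bit 2 = 0: r = r^2 mod 37 = 25^2 = 33
  bit 3 = 1: r = r^2 * 5 mod 37 = 33^2 * 5 = 16*5 = 6
  bit 4 = 0: r = r^2 mod 37 = 6^2 = 36
  -> A = 36
B = 5^11 mod 37  (bits of 11 = 1011)
  bit 0 = 1: r = r^2 * 5 mod 37 = 1^2 * 5 = 1*5 = 5
  bit 1 = 0: r = r^2 mod 37 = 5^2 = 25
  bit 2 = 1: r = r^2 * 5 mod 37 = 25^2 * 5 = 33*5 = 17
  bit 3 = 1: r = r^2 * 5 mod 37 = 17^2 * 5 = 30*5 = 2
  -> B = 2
s = B^a = 2^18 mod 37  (bits of 18 = 10010)
  bit 0 = 1: r = r^2 * 2 mod 37 = 1^2 * 2 = 1*2 = 2
  bit 1 = 0: r = r^2 mod 37 = 2^2 = 4
  bit 2 = 0: r = r^2 mod 37 = 4^2 = 16
  bit 3 = 1: r = r^2 * 2 mod 37 = 16^2 * 2 = 34*2 = 31
  bit 4 = 0: r = r^2 mod 37 = 31^2 = 36
  -> s = B^a = 36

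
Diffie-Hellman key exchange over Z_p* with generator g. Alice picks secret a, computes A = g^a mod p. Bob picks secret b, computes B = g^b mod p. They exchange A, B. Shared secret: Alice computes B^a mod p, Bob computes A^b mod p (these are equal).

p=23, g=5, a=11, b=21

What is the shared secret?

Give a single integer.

A = 5^11 mod 23  (bits of 11 = 1011)
  bit 0 = 1: r = r^2 * 5 mod 23 = 1^2 * 5 = 1*5 = 5
  bit 1 = 0: r = r^2 mod 23 = 5^2 = 2
  bit 2 = 1: r = r^2 * 5 mod 23 = 2^2 * 5 = 4*5 = 20
  bit 3 = 1: r = r^2 * 5 mod 23 = 20^2 * 5 = 9*5 = 22
  -> A = 22
B = 5^21 mod 23  (bits of 21 = 10101)
  bit 0 = 1: r = r^2 * 5 mod 23 = 1^2 * 5 = 1*5 = 5
  bit 1 = 0: r = r^2 mod 23 = 5^2 = 2
  bit 2 = 1: r = r^2 * 5 mod 23 = 2^2 * 5 = 4*5 = 20
  bit 3 = 0: r = r^2 mod 23 = 20^2 = 9
  bit 4 = 1: r = r^2 * 5 mod 23 = 9^2 * 5 = 12*5 = 14
  -> B = 14
s = B^a = 14^11 mod 23  (bits of 11 = 1011)
  bit 0 = 1: r = r^2 * 14 mod 23 = 1^2 * 14 = 1*14 = 14
  bit 1 = 0: r = r^2 mod 23 = 14^2 = 12
  bit 2 = 1: r = r^2 * 14 mod 23 = 12^2 * 14 = 6*14 = 15
  bit 3 = 1: r = r^2 * 14 mod 23 = 15^2 * 14 = 18*14 = 22
  -> s = B^a = 22

Answer: 22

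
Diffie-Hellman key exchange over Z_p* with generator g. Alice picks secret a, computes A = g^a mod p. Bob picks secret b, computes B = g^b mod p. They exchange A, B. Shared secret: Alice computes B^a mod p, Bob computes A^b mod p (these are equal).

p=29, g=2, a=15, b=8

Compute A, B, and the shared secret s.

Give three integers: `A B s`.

A = 2^15 mod 29  (bits of 15 = 1111)
  bit 0 = 1: r = r^2 * 2 mod 29 = 1^2 * 2 = 1*2 = 2
  bit 1 = 1: r = r^2 * 2 mod 29 = 2^2 * 2 = 4*2 = 8
  bit 2 = 1: r = r^2 * 2 mod 29 = 8^2 * 2 = 6*2 = 12
  bit 3 = 1: r = r^2 * 2 mod 29 = 12^2 * 2 = 28*2 = 27
  -> A = 27
B = 2^8 mod 29  (bits of 8 = 1000)
  bit 0 = 1: r = r^2 * 2 mod 29 = 1^2 * 2 = 1*2 = 2
  bit 1 = 0: r = r^2 mod 29 = 2^2 = 4
  bit 2 = 0: r = r^2 mod 29 = 4^2 = 16
  bit 3 = 0: r = r^2 mod 29 = 16^2 = 24
  -> B = 24
s = B^a = 24^15 mod 29  (bits of 15 = 1111)
  bit 0 = 1: r = r^2 * 24 mod 29 = 1^2 * 24 = 1*24 = 24
  bit 1 = 1: r = r^2 * 24 mod 29 = 24^2 * 24 = 25*24 = 20
  bit 2 = 1: r = r^2 * 24 mod 29 = 20^2 * 24 = 23*24 = 1
  bit 3 = 1: r = r^2 * 24 mod 29 = 1^2 * 24 = 1*24 = 24
  -> s = B^a = 24

Answer: 27 24 24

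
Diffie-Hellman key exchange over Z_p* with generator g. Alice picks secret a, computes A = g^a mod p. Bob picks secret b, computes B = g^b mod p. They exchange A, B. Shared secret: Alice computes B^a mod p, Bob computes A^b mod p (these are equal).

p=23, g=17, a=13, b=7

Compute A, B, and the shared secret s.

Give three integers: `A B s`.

Answer: 10 20 14

Derivation:
A = 17^13 mod 23  (bits of 13 = 1101)
  bit 0 = 1: r = r^2 * 17 mod 23 = 1^2 * 17 = 1*17 = 17
  bit 1 = 1: r = r^2 * 17 mod 23 = 17^2 * 17 = 13*17 = 14
  bit 2 = 0: r = r^2 mod 23 = 14^2 = 12
  bit 3 = 1: r = r^2 * 17 mod 23 = 12^2 * 17 = 6*17 = 10
  -> A = 10
B = 17^7 mod 23  (bits of 7 = 111)
  bit 0 = 1: r = r^2 * 17 mod 23 = 1^2 * 17 = 1*17 = 17
  bit 1 = 1: r = r^2 * 17 mod 23 = 17^2 * 17 = 13*17 = 14
  bit 2 = 1: r = r^2 * 17 mod 23 = 14^2 * 17 = 12*17 = 20
  -> B = 20
s = B^a = 20^13 mod 23  (bits of 13 = 1101)
  bit 0 = 1: r = r^2 * 20 mod 23 = 1^2 * 20 = 1*20 = 20
  bit 1 = 1: r = r^2 * 20 mod 23 = 20^2 * 20 = 9*20 = 19
  bit 2 = 0: r = r^2 mod 23 = 19^2 = 16
  bit 3 = 1: r = r^2 * 20 mod 23 = 16^2 * 20 = 3*20 = 14
  -> s = B^a = 14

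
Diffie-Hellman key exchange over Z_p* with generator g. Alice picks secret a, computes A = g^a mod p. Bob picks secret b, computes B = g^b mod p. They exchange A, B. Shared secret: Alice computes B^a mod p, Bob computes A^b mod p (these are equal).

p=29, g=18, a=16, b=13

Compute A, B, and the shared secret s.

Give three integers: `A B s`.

A = 18^16 mod 29  (bits of 16 = 10000)
  bit 0 = 1: r = r^2 * 18 mod 29 = 1^2 * 18 = 1*18 = 18
  bit 1 = 0: r = r^2 mod 29 = 18^2 = 5
  bit 2 = 0: r = r^2 mod 29 = 5^2 = 25
  bit 3 = 0: r = r^2 mod 29 = 25^2 = 16
  bit 4 = 0: r = r^2 mod 29 = 16^2 = 24
  -> A = 24
B = 18^13 mod 29  (bits of 13 = 1101)
  bit 0 = 1: r = r^2 * 18 mod 29 = 1^2 * 18 = 1*18 = 18
  bit 1 = 1: r = r^2 * 18 mod 29 = 18^2 * 18 = 5*18 = 3
  bit 2 = 0: r = r^2 mod 29 = 3^2 = 9
  bit 3 = 1: r = r^2 * 18 mod 29 = 9^2 * 18 = 23*18 = 8
  -> B = 8
s = B^a = 8^16 mod 29  (bits of 16 = 10000)
  bit 0 = 1: r = r^2 * 8 mod 29 = 1^2 * 8 = 1*8 = 8
  bit 1 = 0: r = r^2 mod 29 = 8^2 = 6
  bit 2 = 0: r = r^2 mod 29 = 6^2 = 7
  bit 3 = 0: r = r^2 mod 29 = 7^2 = 20
  bit 4 = 0: r = r^2 mod 29 = 20^2 = 23
  -> s = B^a = 23

Answer: 24 8 23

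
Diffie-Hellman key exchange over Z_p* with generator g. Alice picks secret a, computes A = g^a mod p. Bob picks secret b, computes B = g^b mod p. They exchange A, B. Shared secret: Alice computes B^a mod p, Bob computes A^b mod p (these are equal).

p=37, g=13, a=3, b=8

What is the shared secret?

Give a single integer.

A = 13^3 mod 37  (bits of 3 = 11)
  bit 0 = 1: r = r^2 * 13 mod 37 = 1^2 * 13 = 1*13 = 13
  bit 1 = 1: r = r^2 * 13 mod 37 = 13^2 * 13 = 21*13 = 14
  -> A = 14
B = 13^8 mod 37  (bits of 8 = 1000)
  bit 0 = 1: r = r^2 * 13 mod 37 = 1^2 * 13 = 1*13 = 13
  bit 1 = 0: r = r^2 mod 37 = 13^2 = 21
  bit 2 = 0: r = r^2 mod 37 = 21^2 = 34
  bit 3 = 0: r = r^2 mod 37 = 34^2 = 9
  -> B = 9
s = B^a = 9^3 mod 37  (bits of 3 = 11)
  bit 0 = 1: r = r^2 * 9 mod 37 = 1^2 * 9 = 1*9 = 9
  bit 1 = 1: r = r^2 * 9 mod 37 = 9^2 * 9 = 7*9 = 26
  -> s = B^a = 26

Answer: 26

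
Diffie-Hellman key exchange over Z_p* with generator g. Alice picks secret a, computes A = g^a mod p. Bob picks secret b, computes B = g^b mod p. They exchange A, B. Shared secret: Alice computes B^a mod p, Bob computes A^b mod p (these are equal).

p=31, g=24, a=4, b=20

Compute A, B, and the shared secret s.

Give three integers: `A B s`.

Answer: 14 5 5

Derivation:
A = 24^4 mod 31  (bits of 4 = 100)
  bit 0 = 1: r = r^2 * 24 mod 31 = 1^2 * 24 = 1*24 = 24
  bit 1 = 0: r = r^2 mod 31 = 24^2 = 18
  bit 2 = 0: r = r^2 mod 31 = 18^2 = 14
  -> A = 14
B = 24^20 mod 31  (bits of 20 = 10100)
  bit 0 = 1: r = r^2 * 24 mod 31 = 1^2 * 24 = 1*24 = 24
  bit 1 = 0: r = r^2 mod 31 = 24^2 = 18
  bit 2 = 1: r = r^2 * 24 mod 31 = 18^2 * 24 = 14*24 = 26
  bit 3 = 0: r = r^2 mod 31 = 26^2 = 25
  bit 4 = 0: r = r^2 mod 31 = 25^2 = 5
  -> B = 5
s = B^a = 5^4 mod 31  (bits of 4 = 100)
  bit 0 = 1: r = r^2 * 5 mod 31 = 1^2 * 5 = 1*5 = 5
  bit 1 = 0: r = r^2 mod 31 = 5^2 = 25
  bit 2 = 0: r = r^2 mod 31 = 25^2 = 5
  -> s = B^a = 5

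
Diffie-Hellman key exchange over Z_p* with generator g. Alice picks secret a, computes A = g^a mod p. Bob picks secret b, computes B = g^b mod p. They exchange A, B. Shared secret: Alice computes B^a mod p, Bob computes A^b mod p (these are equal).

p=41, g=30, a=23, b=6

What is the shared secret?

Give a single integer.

A = 30^23 mod 41  (bits of 23 = 10111)
  bit 0 = 1: r = r^2 * 30 mod 41 = 1^2 * 30 = 1*30 = 30
  bit 1 = 0: r = r^2 mod 41 = 30^2 = 39
  bit 2 = 1: r = r^2 * 30 mod 41 = 39^2 * 30 = 4*30 = 38
  bit 3 = 1: r = r^2 * 30 mod 41 = 38^2 * 30 = 9*30 = 24
  bit 4 = 1: r = r^2 * 30 mod 41 = 24^2 * 30 = 2*30 = 19
  -> A = 19
B = 30^6 mod 41  (bits of 6 = 110)
  bit 0 = 1: r = r^2 * 30 mod 41 = 1^2 * 30 = 1*30 = 30
  bit 1 = 1: r = r^2 * 30 mod 41 = 30^2 * 30 = 39*30 = 22
  bit 2 = 0: r = r^2 mod 41 = 22^2 = 33
  -> B = 33
s = B^a = 33^23 mod 41  (bits of 23 = 10111)
  bit 0 = 1: r = r^2 * 33 mod 41 = 1^2 * 33 = 1*33 = 33
  bit 1 = 0: r = r^2 mod 41 = 33^2 = 23
  bit 2 = 1: r = r^2 * 33 mod 41 = 23^2 * 33 = 37*33 = 32
  bit 3 = 1: r = r^2 * 33 mod 41 = 32^2 * 33 = 40*33 = 8
  bit 4 = 1: r = r^2 * 33 mod 41 = 8^2 * 33 = 23*33 = 21
  -> s = B^a = 21

Answer: 21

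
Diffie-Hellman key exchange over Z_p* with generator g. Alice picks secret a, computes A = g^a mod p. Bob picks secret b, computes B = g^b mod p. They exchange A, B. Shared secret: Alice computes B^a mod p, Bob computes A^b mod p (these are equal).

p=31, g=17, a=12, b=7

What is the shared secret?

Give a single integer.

A = 17^12 mod 31  (bits of 12 = 1100)
  bit 0 = 1: r = r^2 * 17 mod 31 = 1^2 * 17 = 1*17 = 17
  bit 1 = 1: r = r^2 * 17 mod 31 = 17^2 * 17 = 10*17 = 15
  bit 2 = 0: r = r^2 mod 31 = 15^2 = 8
  bit 3 = 0: r = r^2 mod 31 = 8^2 = 2
  -> A = 2
B = 17^7 mod 31  (bits of 7 = 111)
  bit 0 = 1: r = r^2 * 17 mod 31 = 1^2 * 17 = 1*17 = 17
  bit 1 = 1: r = r^2 * 17 mod 31 = 17^2 * 17 = 10*17 = 15
  bit 2 = 1: r = r^2 * 17 mod 31 = 15^2 * 17 = 8*17 = 12
  -> B = 12
s = B^a = 12^12 mod 31  (bits of 12 = 1100)
  bit 0 = 1: r = r^2 * 12 mod 31 = 1^2 * 12 = 1*12 = 12
  bit 1 = 1: r = r^2 * 12 mod 31 = 12^2 * 12 = 20*12 = 23
  bit 2 = 0: r = r^2 mod 31 = 23^2 = 2
  bit 3 = 0: r = r^2 mod 31 = 2^2 = 4
  -> s = B^a = 4

Answer: 4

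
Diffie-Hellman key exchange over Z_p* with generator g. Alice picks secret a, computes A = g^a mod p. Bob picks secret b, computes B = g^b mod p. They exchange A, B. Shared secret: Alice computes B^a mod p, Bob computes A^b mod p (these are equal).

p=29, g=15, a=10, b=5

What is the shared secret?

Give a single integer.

A = 15^10 mod 29  (bits of 10 = 1010)
  bit 0 = 1: r = r^2 * 15 mod 29 = 1^2 * 15 = 1*15 = 15
  bit 1 = 0: r = r^2 mod 29 = 15^2 = 22
  bit 2 = 1: r = r^2 * 15 mod 29 = 22^2 * 15 = 20*15 = 10
  bit 3 = 0: r = r^2 mod 29 = 10^2 = 13
  -> A = 13
B = 15^5 mod 29  (bits of 5 = 101)
  bit 0 = 1: r = r^2 * 15 mod 29 = 1^2 * 15 = 1*15 = 15
  bit 1 = 0: r = r^2 mod 29 = 15^2 = 22
  bit 2 = 1: r = r^2 * 15 mod 29 = 22^2 * 15 = 20*15 = 10
  -> B = 10
s = B^a = 10^10 mod 29  (bits of 10 = 1010)
  bit 0 = 1: r = r^2 * 10 mod 29 = 1^2 * 10 = 1*10 = 10
  bit 1 = 0: r = r^2 mod 29 = 10^2 = 13
  bit 2 = 1: r = r^2 * 10 mod 29 = 13^2 * 10 = 24*10 = 8
  bit 3 = 0: r = r^2 mod 29 = 8^2 = 6
  -> s = B^a = 6

Answer: 6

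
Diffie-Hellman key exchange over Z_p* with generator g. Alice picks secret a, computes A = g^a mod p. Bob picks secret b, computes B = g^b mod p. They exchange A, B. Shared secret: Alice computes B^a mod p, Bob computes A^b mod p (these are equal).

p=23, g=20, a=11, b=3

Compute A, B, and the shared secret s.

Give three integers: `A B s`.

Answer: 22 19 22

Derivation:
A = 20^11 mod 23  (bits of 11 = 1011)
  bit 0 = 1: r = r^2 * 20 mod 23 = 1^2 * 20 = 1*20 = 20
  bit 1 = 0: r = r^2 mod 23 = 20^2 = 9
  bit 2 = 1: r = r^2 * 20 mod 23 = 9^2 * 20 = 12*20 = 10
  bit 3 = 1: r = r^2 * 20 mod 23 = 10^2 * 20 = 8*20 = 22
  -> A = 22
B = 20^3 mod 23  (bits of 3 = 11)
  bit 0 = 1: r = r^2 * 20 mod 23 = 1^2 * 20 = 1*20 = 20
  bit 1 = 1: r = r^2 * 20 mod 23 = 20^2 * 20 = 9*20 = 19
  -> B = 19
s = B^a = 19^11 mod 23  (bits of 11 = 1011)
  bit 0 = 1: r = r^2 * 19 mod 23 = 1^2 * 19 = 1*19 = 19
  bit 1 = 0: r = r^2 mod 23 = 19^2 = 16
  bit 2 = 1: r = r^2 * 19 mod 23 = 16^2 * 19 = 3*19 = 11
  bit 3 = 1: r = r^2 * 19 mod 23 = 11^2 * 19 = 6*19 = 22
  -> s = B^a = 22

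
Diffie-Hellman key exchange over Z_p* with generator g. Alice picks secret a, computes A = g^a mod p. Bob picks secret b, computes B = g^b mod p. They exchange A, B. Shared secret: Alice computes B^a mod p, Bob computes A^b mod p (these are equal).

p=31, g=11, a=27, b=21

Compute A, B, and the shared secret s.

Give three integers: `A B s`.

A = 11^27 mod 31  (bits of 27 = 11011)
  bit 0 = 1: r = r^2 * 11 mod 31 = 1^2 * 11 = 1*11 = 11
  bit 1 = 1: r = r^2 * 11 mod 31 = 11^2 * 11 = 28*11 = 29
  bit 2 = 0: r = r^2 mod 31 = 29^2 = 4
  bit 3 = 1: r = r^2 * 11 mod 31 = 4^2 * 11 = 16*11 = 21
  bit 4 = 1: r = r^2 * 11 mod 31 = 21^2 * 11 = 7*11 = 15
  -> A = 15
B = 11^21 mod 31  (bits of 21 = 10101)
  bit 0 = 1: r = r^2 * 11 mod 31 = 1^2 * 11 = 1*11 = 11
  bit 1 = 0: r = r^2 mod 31 = 11^2 = 28
  bit 2 = 1: r = r^2 * 11 mod 31 = 28^2 * 11 = 9*11 = 6
  bit 3 = 0: r = r^2 mod 31 = 6^2 = 5
  bit 4 = 1: r = r^2 * 11 mod 31 = 5^2 * 11 = 25*11 = 27
  -> B = 27
s = B^a = 27^27 mod 31  (bits of 27 = 11011)
  bit 0 = 1: r = r^2 * 27 mod 31 = 1^2 * 27 = 1*27 = 27
  bit 1 = 1: r = r^2 * 27 mod 31 = 27^2 * 27 = 16*27 = 29
  bit 2 = 0: r = r^2 mod 31 = 29^2 = 4
  bit 3 = 1: r = r^2 * 27 mod 31 = 4^2 * 27 = 16*27 = 29
  bit 4 = 1: r = r^2 * 27 mod 31 = 29^2 * 27 = 4*27 = 15
  -> s = B^a = 15

Answer: 15 27 15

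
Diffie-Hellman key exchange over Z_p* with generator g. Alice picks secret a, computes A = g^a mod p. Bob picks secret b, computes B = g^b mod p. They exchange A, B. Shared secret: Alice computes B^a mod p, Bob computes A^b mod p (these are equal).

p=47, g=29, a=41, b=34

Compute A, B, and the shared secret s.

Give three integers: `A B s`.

A = 29^41 mod 47  (bits of 41 = 101001)
  bit 0 = 1: r = r^2 * 29 mod 47 = 1^2 * 29 = 1*29 = 29
  bit 1 = 0: r = r^2 mod 47 = 29^2 = 42
  bit 2 = 1: r = r^2 * 29 mod 47 = 42^2 * 29 = 25*29 = 20
  bit 3 = 0: r = r^2 mod 47 = 20^2 = 24
  bit 4 = 0: r = r^2 mod 47 = 24^2 = 12
  bit 5 = 1: r = r^2 * 29 mod 47 = 12^2 * 29 = 3*29 = 40
  -> A = 40
B = 29^34 mod 47  (bits of 34 = 100010)
  bit 0 = 1: r = r^2 * 29 mod 47 = 1^2 * 29 = 1*29 = 29
  bit 1 = 0: r = r^2 mod 47 = 29^2 = 42
  bit 2 = 0: r = r^2 mod 47 = 42^2 = 25
  bit 3 = 0: r = r^2 mod 47 = 25^2 = 14
  bit 4 = 1: r = r^2 * 29 mod 47 = 14^2 * 29 = 8*29 = 44
  bit 5 = 0: r = r^2 mod 47 = 44^2 = 9
  -> B = 9
s = B^a = 9^41 mod 47  (bits of 41 = 101001)
  bit 0 = 1: r = r^2 * 9 mod 47 = 1^2 * 9 = 1*9 = 9
  bit 1 = 0: r = r^2 mod 47 = 9^2 = 34
  bit 2 = 1: r = r^2 * 9 mod 47 = 34^2 * 9 = 28*9 = 17
  bit 3 = 0: r = r^2 mod 47 = 17^2 = 7
  bit 4 = 0: r = r^2 mod 47 = 7^2 = 2
  bit 5 = 1: r = r^2 * 9 mod 47 = 2^2 * 9 = 4*9 = 36
  -> s = B^a = 36

Answer: 40 9 36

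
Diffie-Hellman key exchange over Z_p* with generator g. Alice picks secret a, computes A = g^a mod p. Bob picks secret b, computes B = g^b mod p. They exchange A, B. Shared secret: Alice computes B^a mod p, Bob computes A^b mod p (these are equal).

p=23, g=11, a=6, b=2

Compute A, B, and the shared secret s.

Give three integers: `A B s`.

Answer: 9 6 12

Derivation:
A = 11^6 mod 23  (bits of 6 = 110)
  bit 0 = 1: r = r^2 * 11 mod 23 = 1^2 * 11 = 1*11 = 11
  bit 1 = 1: r = r^2 * 11 mod 23 = 11^2 * 11 = 6*11 = 20
  bit 2 = 0: r = r^2 mod 23 = 20^2 = 9
  -> A = 9
B = 11^2 mod 23  (bits of 2 = 10)
  bit 0 = 1: r = r^2 * 11 mod 23 = 1^2 * 11 = 1*11 = 11
  bit 1 = 0: r = r^2 mod 23 = 11^2 = 6
  -> B = 6
s = B^a = 6^6 mod 23  (bits of 6 = 110)
  bit 0 = 1: r = r^2 * 6 mod 23 = 1^2 * 6 = 1*6 = 6
  bit 1 = 1: r = r^2 * 6 mod 23 = 6^2 * 6 = 13*6 = 9
  bit 2 = 0: r = r^2 mod 23 = 9^2 = 12
  -> s = B^a = 12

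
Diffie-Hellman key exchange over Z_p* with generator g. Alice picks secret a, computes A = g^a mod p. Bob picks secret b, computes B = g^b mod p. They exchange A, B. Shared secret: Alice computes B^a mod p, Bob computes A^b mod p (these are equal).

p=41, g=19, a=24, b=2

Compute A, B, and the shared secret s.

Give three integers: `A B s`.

A = 19^24 mod 41  (bits of 24 = 11000)
  bit 0 = 1: r = r^2 * 19 mod 41 = 1^2 * 19 = 1*19 = 19
  bit 1 = 1: r = r^2 * 19 mod 41 = 19^2 * 19 = 33*19 = 12
  bit 2 = 0: r = r^2 mod 41 = 12^2 = 21
  bit 3 = 0: r = r^2 mod 41 = 21^2 = 31
  bit 4 = 0: r = r^2 mod 41 = 31^2 = 18
  -> A = 18
B = 19^2 mod 41  (bits of 2 = 10)
  bit 0 = 1: r = r^2 * 19 mod 41 = 1^2 * 19 = 1*19 = 19
  bit 1 = 0: r = r^2 mod 41 = 19^2 = 33
  -> B = 33
s = B^a = 33^24 mod 41  (bits of 24 = 11000)
  bit 0 = 1: r = r^2 * 33 mod 41 = 1^2 * 33 = 1*33 = 33
  bit 1 = 1: r = r^2 * 33 mod 41 = 33^2 * 33 = 23*33 = 21
  bit 2 = 0: r = r^2 mod 41 = 21^2 = 31
  bit 3 = 0: r = r^2 mod 41 = 31^2 = 18
  bit 4 = 0: r = r^2 mod 41 = 18^2 = 37
  -> s = B^a = 37

Answer: 18 33 37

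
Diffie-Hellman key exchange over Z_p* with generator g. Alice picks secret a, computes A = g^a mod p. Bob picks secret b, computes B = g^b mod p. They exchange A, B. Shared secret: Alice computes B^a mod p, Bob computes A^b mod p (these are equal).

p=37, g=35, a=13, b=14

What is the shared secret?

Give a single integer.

A = 35^13 mod 37  (bits of 13 = 1101)
  bit 0 = 1: r = r^2 * 35 mod 37 = 1^2 * 35 = 1*35 = 35
  bit 1 = 1: r = r^2 * 35 mod 37 = 35^2 * 35 = 4*35 = 29
  bit 2 = 0: r = r^2 mod 37 = 29^2 = 27
  bit 3 = 1: r = r^2 * 35 mod 37 = 27^2 * 35 = 26*35 = 22
  -> A = 22
B = 35^14 mod 37  (bits of 14 = 1110)
  bit 0 = 1: r = r^2 * 35 mod 37 = 1^2 * 35 = 1*35 = 35
  bit 1 = 1: r = r^2 * 35 mod 37 = 35^2 * 35 = 4*35 = 29
  bit 2 = 1: r = r^2 * 35 mod 37 = 29^2 * 35 = 27*35 = 20
  bit 3 = 0: r = r^2 mod 37 = 20^2 = 30
  -> B = 30
s = B^a = 30^13 mod 37  (bits of 13 = 1101)
  bit 0 = 1: r = r^2 * 30 mod 37 = 1^2 * 30 = 1*30 = 30
  bit 1 = 1: r = r^2 * 30 mod 37 = 30^2 * 30 = 12*30 = 27
  bit 2 = 0: r = r^2 mod 37 = 27^2 = 26
  bit 3 = 1: r = r^2 * 30 mod 37 = 26^2 * 30 = 10*30 = 4
  -> s = B^a = 4

Answer: 4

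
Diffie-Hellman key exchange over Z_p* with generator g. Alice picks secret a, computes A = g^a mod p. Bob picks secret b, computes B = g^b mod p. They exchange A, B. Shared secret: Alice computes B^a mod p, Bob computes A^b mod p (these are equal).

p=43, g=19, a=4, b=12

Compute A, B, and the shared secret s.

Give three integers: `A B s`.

Answer: 31 35 11

Derivation:
A = 19^4 mod 43  (bits of 4 = 100)
  bit 0 = 1: r = r^2 * 19 mod 43 = 1^2 * 19 = 1*19 = 19
  bit 1 = 0: r = r^2 mod 43 = 19^2 = 17
  bit 2 = 0: r = r^2 mod 43 = 17^2 = 31
  -> A = 31
B = 19^12 mod 43  (bits of 12 = 1100)
  bit 0 = 1: r = r^2 * 19 mod 43 = 1^2 * 19 = 1*19 = 19
  bit 1 = 1: r = r^2 * 19 mod 43 = 19^2 * 19 = 17*19 = 22
  bit 2 = 0: r = r^2 mod 43 = 22^2 = 11
  bit 3 = 0: r = r^2 mod 43 = 11^2 = 35
  -> B = 35
s = B^a = 35^4 mod 43  (bits of 4 = 100)
  bit 0 = 1: r = r^2 * 35 mod 43 = 1^2 * 35 = 1*35 = 35
  bit 1 = 0: r = r^2 mod 43 = 35^2 = 21
  bit 2 = 0: r = r^2 mod 43 = 21^2 = 11
  -> s = B^a = 11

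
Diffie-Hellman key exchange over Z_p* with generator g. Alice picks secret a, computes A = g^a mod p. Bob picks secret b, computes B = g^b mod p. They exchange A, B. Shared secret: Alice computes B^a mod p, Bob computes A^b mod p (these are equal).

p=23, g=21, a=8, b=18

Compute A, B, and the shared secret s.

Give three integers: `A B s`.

A = 21^8 mod 23  (bits of 8 = 1000)
  bit 0 = 1: r = r^2 * 21 mod 23 = 1^2 * 21 = 1*21 = 21
  bit 1 = 0: r = r^2 mod 23 = 21^2 = 4
  bit 2 = 0: r = r^2 mod 23 = 4^2 = 16
  bit 3 = 0: r = r^2 mod 23 = 16^2 = 3
  -> A = 3
B = 21^18 mod 23  (bits of 18 = 10010)
  bit 0 = 1: r = r^2 * 21 mod 23 = 1^2 * 21 = 1*21 = 21
  bit 1 = 0: r = r^2 mod 23 = 21^2 = 4
  bit 2 = 0: r = r^2 mod 23 = 4^2 = 16
  bit 3 = 1: r = r^2 * 21 mod 23 = 16^2 * 21 = 3*21 = 17
  bit 4 = 0: r = r^2 mod 23 = 17^2 = 13
  -> B = 13
s = B^a = 13^8 mod 23  (bits of 8 = 1000)
  bit 0 = 1: r = r^2 * 13 mod 23 = 1^2 * 13 = 1*13 = 13
  bit 1 = 0: r = r^2 mod 23 = 13^2 = 8
  bit 2 = 0: r = r^2 mod 23 = 8^2 = 18
  bit 3 = 0: r = r^2 mod 23 = 18^2 = 2
  -> s = B^a = 2

Answer: 3 13 2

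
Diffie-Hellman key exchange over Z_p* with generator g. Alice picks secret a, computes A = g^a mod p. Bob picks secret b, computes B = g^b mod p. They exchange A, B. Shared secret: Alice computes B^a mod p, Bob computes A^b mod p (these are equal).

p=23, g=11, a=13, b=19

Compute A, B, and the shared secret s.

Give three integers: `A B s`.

Answer: 17 15 5

Derivation:
A = 11^13 mod 23  (bits of 13 = 1101)
  bit 0 = 1: r = r^2 * 11 mod 23 = 1^2 * 11 = 1*11 = 11
  bit 1 = 1: r = r^2 * 11 mod 23 = 11^2 * 11 = 6*11 = 20
  bit 2 = 0: r = r^2 mod 23 = 20^2 = 9
  bit 3 = 1: r = r^2 * 11 mod 23 = 9^2 * 11 = 12*11 = 17
  -> A = 17
B = 11^19 mod 23  (bits of 19 = 10011)
  bit 0 = 1: r = r^2 * 11 mod 23 = 1^2 * 11 = 1*11 = 11
  bit 1 = 0: r = r^2 mod 23 = 11^2 = 6
  bit 2 = 0: r = r^2 mod 23 = 6^2 = 13
  bit 3 = 1: r = r^2 * 11 mod 23 = 13^2 * 11 = 8*11 = 19
  bit 4 = 1: r = r^2 * 11 mod 23 = 19^2 * 11 = 16*11 = 15
  -> B = 15
s = B^a = 15^13 mod 23  (bits of 13 = 1101)
  bit 0 = 1: r = r^2 * 15 mod 23 = 1^2 * 15 = 1*15 = 15
  bit 1 = 1: r = r^2 * 15 mod 23 = 15^2 * 15 = 18*15 = 17
  bit 2 = 0: r = r^2 mod 23 = 17^2 = 13
  bit 3 = 1: r = r^2 * 15 mod 23 = 13^2 * 15 = 8*15 = 5
  -> s = B^a = 5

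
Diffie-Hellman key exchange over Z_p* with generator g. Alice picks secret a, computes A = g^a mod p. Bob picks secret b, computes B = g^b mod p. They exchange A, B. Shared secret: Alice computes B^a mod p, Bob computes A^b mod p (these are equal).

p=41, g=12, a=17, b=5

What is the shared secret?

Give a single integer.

Answer: 3

Derivation:
A = 12^17 mod 41  (bits of 17 = 10001)
  bit 0 = 1: r = r^2 * 12 mod 41 = 1^2 * 12 = 1*12 = 12
  bit 1 = 0: r = r^2 mod 41 = 12^2 = 21
  bit 2 = 0: r = r^2 mod 41 = 21^2 = 31
  bit 3 = 0: r = r^2 mod 41 = 31^2 = 18
  bit 4 = 1: r = r^2 * 12 mod 41 = 18^2 * 12 = 37*12 = 34
  -> A = 34
B = 12^5 mod 41  (bits of 5 = 101)
  bit 0 = 1: r = r^2 * 12 mod 41 = 1^2 * 12 = 1*12 = 12
  bit 1 = 0: r = r^2 mod 41 = 12^2 = 21
  bit 2 = 1: r = r^2 * 12 mod 41 = 21^2 * 12 = 31*12 = 3
  -> B = 3
s = B^a = 3^17 mod 41  (bits of 17 = 10001)
  bit 0 = 1: r = r^2 * 3 mod 41 = 1^2 * 3 = 1*3 = 3
  bit 1 = 0: r = r^2 mod 41 = 3^2 = 9
  bit 2 = 0: r = r^2 mod 41 = 9^2 = 40
  bit 3 = 0: r = r^2 mod 41 = 40^2 = 1
  bit 4 = 1: r = r^2 * 3 mod 41 = 1^2 * 3 = 1*3 = 3
  -> s = B^a = 3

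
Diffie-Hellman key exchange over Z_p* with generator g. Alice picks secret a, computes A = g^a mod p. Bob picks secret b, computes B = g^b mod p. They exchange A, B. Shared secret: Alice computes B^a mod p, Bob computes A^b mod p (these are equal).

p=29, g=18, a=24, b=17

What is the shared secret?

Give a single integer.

Answer: 24

Derivation:
A = 18^24 mod 29  (bits of 24 = 11000)
  bit 0 = 1: r = r^2 * 18 mod 29 = 1^2 * 18 = 1*18 = 18
  bit 1 = 1: r = r^2 * 18 mod 29 = 18^2 * 18 = 5*18 = 3
  bit 2 = 0: r = r^2 mod 29 = 3^2 = 9
  bit 3 = 0: r = r^2 mod 29 = 9^2 = 23
  bit 4 = 0: r = r^2 mod 29 = 23^2 = 7
  -> A = 7
B = 18^17 mod 29  (bits of 17 = 10001)
  bit 0 = 1: r = r^2 * 18 mod 29 = 1^2 * 18 = 1*18 = 18
  bit 1 = 0: r = r^2 mod 29 = 18^2 = 5
  bit 2 = 0: r = r^2 mod 29 = 5^2 = 25
  bit 3 = 0: r = r^2 mod 29 = 25^2 = 16
  bit 4 = 1: r = r^2 * 18 mod 29 = 16^2 * 18 = 24*18 = 26
  -> B = 26
s = B^a = 26^24 mod 29  (bits of 24 = 11000)
  bit 0 = 1: r = r^2 * 26 mod 29 = 1^2 * 26 = 1*26 = 26
  bit 1 = 1: r = r^2 * 26 mod 29 = 26^2 * 26 = 9*26 = 2
  bit 2 = 0: r = r^2 mod 29 = 2^2 = 4
  bit 3 = 0: r = r^2 mod 29 = 4^2 = 16
  bit 4 = 0: r = r^2 mod 29 = 16^2 = 24
  -> s = B^a = 24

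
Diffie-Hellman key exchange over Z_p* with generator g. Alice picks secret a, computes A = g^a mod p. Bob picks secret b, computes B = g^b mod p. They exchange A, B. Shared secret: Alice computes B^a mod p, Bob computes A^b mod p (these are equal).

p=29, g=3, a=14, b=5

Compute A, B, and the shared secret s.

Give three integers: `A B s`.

Answer: 28 11 28

Derivation:
A = 3^14 mod 29  (bits of 14 = 1110)
  bit 0 = 1: r = r^2 * 3 mod 29 = 1^2 * 3 = 1*3 = 3
  bit 1 = 1: r = r^2 * 3 mod 29 = 3^2 * 3 = 9*3 = 27
  bit 2 = 1: r = r^2 * 3 mod 29 = 27^2 * 3 = 4*3 = 12
  bit 3 = 0: r = r^2 mod 29 = 12^2 = 28
  -> A = 28
B = 3^5 mod 29  (bits of 5 = 101)
  bit 0 = 1: r = r^2 * 3 mod 29 = 1^2 * 3 = 1*3 = 3
  bit 1 = 0: r = r^2 mod 29 = 3^2 = 9
  bit 2 = 1: r = r^2 * 3 mod 29 = 9^2 * 3 = 23*3 = 11
  -> B = 11
s = B^a = 11^14 mod 29  (bits of 14 = 1110)
  bit 0 = 1: r = r^2 * 11 mod 29 = 1^2 * 11 = 1*11 = 11
  bit 1 = 1: r = r^2 * 11 mod 29 = 11^2 * 11 = 5*11 = 26
  bit 2 = 1: r = r^2 * 11 mod 29 = 26^2 * 11 = 9*11 = 12
  bit 3 = 0: r = r^2 mod 29 = 12^2 = 28
  -> s = B^a = 28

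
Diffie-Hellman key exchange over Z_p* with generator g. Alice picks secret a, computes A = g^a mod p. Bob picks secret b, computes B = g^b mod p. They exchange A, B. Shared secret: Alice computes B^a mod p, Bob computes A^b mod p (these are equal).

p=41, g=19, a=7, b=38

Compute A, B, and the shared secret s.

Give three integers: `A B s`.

A = 19^7 mod 41  (bits of 7 = 111)
  bit 0 = 1: r = r^2 * 19 mod 41 = 1^2 * 19 = 1*19 = 19
  bit 1 = 1: r = r^2 * 19 mod 41 = 19^2 * 19 = 33*19 = 12
  bit 2 = 1: r = r^2 * 19 mod 41 = 12^2 * 19 = 21*19 = 30
  -> A = 30
B = 19^38 mod 41  (bits of 38 = 100110)
  bit 0 = 1: r = r^2 * 19 mod 41 = 1^2 * 19 = 1*19 = 19
  bit 1 = 0: r = r^2 mod 41 = 19^2 = 33
  bit 2 = 0: r = r^2 mod 41 = 33^2 = 23
  bit 3 = 1: r = r^2 * 19 mod 41 = 23^2 * 19 = 37*19 = 6
  bit 4 = 1: r = r^2 * 19 mod 41 = 6^2 * 19 = 36*19 = 28
  bit 5 = 0: r = r^2 mod 41 = 28^2 = 5
  -> B = 5
s = B^a = 5^7 mod 41  (bits of 7 = 111)
  bit 0 = 1: r = r^2 * 5 mod 41 = 1^2 * 5 = 1*5 = 5
  bit 1 = 1: r = r^2 * 5 mod 41 = 5^2 * 5 = 25*5 = 2
  bit 2 = 1: r = r^2 * 5 mod 41 = 2^2 * 5 = 4*5 = 20
  -> s = B^a = 20

Answer: 30 5 20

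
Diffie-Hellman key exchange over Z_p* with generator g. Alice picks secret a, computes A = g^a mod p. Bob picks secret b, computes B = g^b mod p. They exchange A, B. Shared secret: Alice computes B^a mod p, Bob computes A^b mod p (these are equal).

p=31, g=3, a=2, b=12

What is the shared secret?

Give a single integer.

Answer: 2

Derivation:
A = 3^2 mod 31  (bits of 2 = 10)
  bit 0 = 1: r = r^2 * 3 mod 31 = 1^2 * 3 = 1*3 = 3
  bit 1 = 0: r = r^2 mod 31 = 3^2 = 9
  -> A = 9
B = 3^12 mod 31  (bits of 12 = 1100)
  bit 0 = 1: r = r^2 * 3 mod 31 = 1^2 * 3 = 1*3 = 3
  bit 1 = 1: r = r^2 * 3 mod 31 = 3^2 * 3 = 9*3 = 27
  bit 2 = 0: r = r^2 mod 31 = 27^2 = 16
  bit 3 = 0: r = r^2 mod 31 = 16^2 = 8
  -> B = 8
s = B^a = 8^2 mod 31  (bits of 2 = 10)
  bit 0 = 1: r = r^2 * 8 mod 31 = 1^2 * 8 = 1*8 = 8
  bit 1 = 0: r = r^2 mod 31 = 8^2 = 2
  -> s = B^a = 2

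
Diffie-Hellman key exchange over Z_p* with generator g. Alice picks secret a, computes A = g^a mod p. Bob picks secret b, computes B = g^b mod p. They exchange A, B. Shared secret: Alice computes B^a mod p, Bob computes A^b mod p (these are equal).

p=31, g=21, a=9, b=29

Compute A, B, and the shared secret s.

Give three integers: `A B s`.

Answer: 15 3 29

Derivation:
A = 21^9 mod 31  (bits of 9 = 1001)
  bit 0 = 1: r = r^2 * 21 mod 31 = 1^2 * 21 = 1*21 = 21
  bit 1 = 0: r = r^2 mod 31 = 21^2 = 7
  bit 2 = 0: r = r^2 mod 31 = 7^2 = 18
  bit 3 = 1: r = r^2 * 21 mod 31 = 18^2 * 21 = 14*21 = 15
  -> A = 15
B = 21^29 mod 31  (bits of 29 = 11101)
  bit 0 = 1: r = r^2 * 21 mod 31 = 1^2 * 21 = 1*21 = 21
  bit 1 = 1: r = r^2 * 21 mod 31 = 21^2 * 21 = 7*21 = 23
  bit 2 = 1: r = r^2 * 21 mod 31 = 23^2 * 21 = 2*21 = 11
  bit 3 = 0: r = r^2 mod 31 = 11^2 = 28
  bit 4 = 1: r = r^2 * 21 mod 31 = 28^2 * 21 = 9*21 = 3
  -> B = 3
s = B^a = 3^9 mod 31  (bits of 9 = 1001)
  bit 0 = 1: r = r^2 * 3 mod 31 = 1^2 * 3 = 1*3 = 3
  bit 1 = 0: r = r^2 mod 31 = 3^2 = 9
  bit 2 = 0: r = r^2 mod 31 = 9^2 = 19
  bit 3 = 1: r = r^2 * 3 mod 31 = 19^2 * 3 = 20*3 = 29
  -> s = B^a = 29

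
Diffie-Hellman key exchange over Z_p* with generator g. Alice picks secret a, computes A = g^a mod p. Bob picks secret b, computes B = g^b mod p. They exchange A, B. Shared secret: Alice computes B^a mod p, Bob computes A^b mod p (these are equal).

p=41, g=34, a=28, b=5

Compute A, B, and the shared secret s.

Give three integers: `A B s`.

Answer: 4 3 40

Derivation:
A = 34^28 mod 41  (bits of 28 = 11100)
  bit 0 = 1: r = r^2 * 34 mod 41 = 1^2 * 34 = 1*34 = 34
  bit 1 = 1: r = r^2 * 34 mod 41 = 34^2 * 34 = 8*34 = 26
  bit 2 = 1: r = r^2 * 34 mod 41 = 26^2 * 34 = 20*34 = 24
  bit 3 = 0: r = r^2 mod 41 = 24^2 = 2
  bit 4 = 0: r = r^2 mod 41 = 2^2 = 4
  -> A = 4
B = 34^5 mod 41  (bits of 5 = 101)
  bit 0 = 1: r = r^2 * 34 mod 41 = 1^2 * 34 = 1*34 = 34
  bit 1 = 0: r = r^2 mod 41 = 34^2 = 8
  bit 2 = 1: r = r^2 * 34 mod 41 = 8^2 * 34 = 23*34 = 3
  -> B = 3
s = B^a = 3^28 mod 41  (bits of 28 = 11100)
  bit 0 = 1: r = r^2 * 3 mod 41 = 1^2 * 3 = 1*3 = 3
  bit 1 = 1: r = r^2 * 3 mod 41 = 3^2 * 3 = 9*3 = 27
  bit 2 = 1: r = r^2 * 3 mod 41 = 27^2 * 3 = 32*3 = 14
  bit 3 = 0: r = r^2 mod 41 = 14^2 = 32
  bit 4 = 0: r = r^2 mod 41 = 32^2 = 40
  -> s = B^a = 40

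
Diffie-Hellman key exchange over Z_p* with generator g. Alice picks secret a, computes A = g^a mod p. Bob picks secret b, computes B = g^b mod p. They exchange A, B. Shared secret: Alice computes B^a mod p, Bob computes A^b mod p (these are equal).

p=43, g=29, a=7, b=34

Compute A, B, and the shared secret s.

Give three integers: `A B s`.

A = 29^7 mod 43  (bits of 7 = 111)
  bit 0 = 1: r = r^2 * 29 mod 43 = 1^2 * 29 = 1*29 = 29
  bit 1 = 1: r = r^2 * 29 mod 43 = 29^2 * 29 = 24*29 = 8
  bit 2 = 1: r = r^2 * 29 mod 43 = 8^2 * 29 = 21*29 = 7
  -> A = 7
B = 29^34 mod 43  (bits of 34 = 100010)
  bit 0 = 1: r = r^2 * 29 mod 43 = 1^2 * 29 = 1*29 = 29
  bit 1 = 0: r = r^2 mod 43 = 29^2 = 24
  bit 2 = 0: r = r^2 mod 43 = 24^2 = 17
  bit 3 = 0: r = r^2 mod 43 = 17^2 = 31
  bit 4 = 1: r = r^2 * 29 mod 43 = 31^2 * 29 = 15*29 = 5
  bit 5 = 0: r = r^2 mod 43 = 5^2 = 25
  -> B = 25
s = B^a = 25^7 mod 43  (bits of 7 = 111)
  bit 0 = 1: r = r^2 * 25 mod 43 = 1^2 * 25 = 1*25 = 25
  bit 1 = 1: r = r^2 * 25 mod 43 = 25^2 * 25 = 23*25 = 16
  bit 2 = 1: r = r^2 * 25 mod 43 = 16^2 * 25 = 41*25 = 36
  -> s = B^a = 36

Answer: 7 25 36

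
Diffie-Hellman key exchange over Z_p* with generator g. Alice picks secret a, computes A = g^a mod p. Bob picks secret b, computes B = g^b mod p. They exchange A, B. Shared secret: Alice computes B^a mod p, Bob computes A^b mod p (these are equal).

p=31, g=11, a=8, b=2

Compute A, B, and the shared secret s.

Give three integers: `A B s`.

A = 11^8 mod 31  (bits of 8 = 1000)
  bit 0 = 1: r = r^2 * 11 mod 31 = 1^2 * 11 = 1*11 = 11
  bit 1 = 0: r = r^2 mod 31 = 11^2 = 28
  bit 2 = 0: r = r^2 mod 31 = 28^2 = 9
  bit 3 = 0: r = r^2 mod 31 = 9^2 = 19
  -> A = 19
B = 11^2 mod 31  (bits of 2 = 10)
  bit 0 = 1: r = r^2 * 11 mod 31 = 1^2 * 11 = 1*11 = 11
  bit 1 = 0: r = r^2 mod 31 = 11^2 = 28
  -> B = 28
s = B^a = 28^8 mod 31  (bits of 8 = 1000)
  bit 0 = 1: r = r^2 * 28 mod 31 = 1^2 * 28 = 1*28 = 28
  bit 1 = 0: r = r^2 mod 31 = 28^2 = 9
  bit 2 = 0: r = r^2 mod 31 = 9^2 = 19
  bit 3 = 0: r = r^2 mod 31 = 19^2 = 20
  -> s = B^a = 20

Answer: 19 28 20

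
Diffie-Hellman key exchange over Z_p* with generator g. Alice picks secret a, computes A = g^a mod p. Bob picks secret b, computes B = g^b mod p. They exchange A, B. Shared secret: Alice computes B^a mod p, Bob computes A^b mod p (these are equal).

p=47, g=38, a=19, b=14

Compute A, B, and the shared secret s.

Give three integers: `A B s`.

Answer: 5 8 27

Derivation:
A = 38^19 mod 47  (bits of 19 = 10011)
  bit 0 = 1: r = r^2 * 38 mod 47 = 1^2 * 38 = 1*38 = 38
  bit 1 = 0: r = r^2 mod 47 = 38^2 = 34
  bit 2 = 0: r = r^2 mod 47 = 34^2 = 28
  bit 3 = 1: r = r^2 * 38 mod 47 = 28^2 * 38 = 32*38 = 41
  bit 4 = 1: r = r^2 * 38 mod 47 = 41^2 * 38 = 36*38 = 5
  -> A = 5
B = 38^14 mod 47  (bits of 14 = 1110)
  bit 0 = 1: r = r^2 * 38 mod 47 = 1^2 * 38 = 1*38 = 38
  bit 1 = 1: r = r^2 * 38 mod 47 = 38^2 * 38 = 34*38 = 23
  bit 2 = 1: r = r^2 * 38 mod 47 = 23^2 * 38 = 12*38 = 33
  bit 3 = 0: r = r^2 mod 47 = 33^2 = 8
  -> B = 8
s = B^a = 8^19 mod 47  (bits of 19 = 10011)
  bit 0 = 1: r = r^2 * 8 mod 47 = 1^2 * 8 = 1*8 = 8
  bit 1 = 0: r = r^2 mod 47 = 8^2 = 17
  bit 2 = 0: r = r^2 mod 47 = 17^2 = 7
  bit 3 = 1: r = r^2 * 8 mod 47 = 7^2 * 8 = 2*8 = 16
  bit 4 = 1: r = r^2 * 8 mod 47 = 16^2 * 8 = 21*8 = 27
  -> s = B^a = 27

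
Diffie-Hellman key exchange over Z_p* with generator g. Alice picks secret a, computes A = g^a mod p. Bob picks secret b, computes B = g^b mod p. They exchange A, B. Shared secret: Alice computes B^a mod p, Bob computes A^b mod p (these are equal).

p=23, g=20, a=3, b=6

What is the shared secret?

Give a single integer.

Answer: 2

Derivation:
A = 20^3 mod 23  (bits of 3 = 11)
  bit 0 = 1: r = r^2 * 20 mod 23 = 1^2 * 20 = 1*20 = 20
  bit 1 = 1: r = r^2 * 20 mod 23 = 20^2 * 20 = 9*20 = 19
  -> A = 19
B = 20^6 mod 23  (bits of 6 = 110)
  bit 0 = 1: r = r^2 * 20 mod 23 = 1^2 * 20 = 1*20 = 20
  bit 1 = 1: r = r^2 * 20 mod 23 = 20^2 * 20 = 9*20 = 19
  bit 2 = 0: r = r^2 mod 23 = 19^2 = 16
  -> B = 16
s = B^a = 16^3 mod 23  (bits of 3 = 11)
  bit 0 = 1: r = r^2 * 16 mod 23 = 1^2 * 16 = 1*16 = 16
  bit 1 = 1: r = r^2 * 16 mod 23 = 16^2 * 16 = 3*16 = 2
  -> s = B^a = 2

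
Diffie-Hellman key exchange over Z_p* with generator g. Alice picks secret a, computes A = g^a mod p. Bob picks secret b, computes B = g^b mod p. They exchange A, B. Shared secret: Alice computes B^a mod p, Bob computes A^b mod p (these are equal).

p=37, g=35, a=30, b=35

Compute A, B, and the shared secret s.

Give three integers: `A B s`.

A = 35^30 mod 37  (bits of 30 = 11110)
  bit 0 = 1: r = r^2 * 35 mod 37 = 1^2 * 35 = 1*35 = 35
  bit 1 = 1: r = r^2 * 35 mod 37 = 35^2 * 35 = 4*35 = 29
  bit 2 = 1: r = r^2 * 35 mod 37 = 29^2 * 35 = 27*35 = 20
  bit 3 = 1: r = r^2 * 35 mod 37 = 20^2 * 35 = 30*35 = 14
  bit 4 = 0: r = r^2 mod 37 = 14^2 = 11
  -> A = 11
B = 35^35 mod 37  (bits of 35 = 100011)
  bit 0 = 1: r = r^2 * 35 mod 37 = 1^2 * 35 = 1*35 = 35
  bit 1 = 0: r = r^2 mod 37 = 35^2 = 4
  bit 2 = 0: r = r^2 mod 37 = 4^2 = 16
  bit 3 = 0: r = r^2 mod 37 = 16^2 = 34
  bit 4 = 1: r = r^2 * 35 mod 37 = 34^2 * 35 = 9*35 = 19
  bit 5 = 1: r = r^2 * 35 mod 37 = 19^2 * 35 = 28*35 = 18
  -> B = 18
s = B^a = 18^30 mod 37  (bits of 30 = 11110)
  bit 0 = 1: r = r^2 * 18 mod 37 = 1^2 * 18 = 1*18 = 18
  bit 1 = 1: r = r^2 * 18 mod 37 = 18^2 * 18 = 28*18 = 23
  bit 2 = 1: r = r^2 * 18 mod 37 = 23^2 * 18 = 11*18 = 13
  bit 3 = 1: r = r^2 * 18 mod 37 = 13^2 * 18 = 21*18 = 8
  bit 4 = 0: r = r^2 mod 37 = 8^2 = 27
  -> s = B^a = 27

Answer: 11 18 27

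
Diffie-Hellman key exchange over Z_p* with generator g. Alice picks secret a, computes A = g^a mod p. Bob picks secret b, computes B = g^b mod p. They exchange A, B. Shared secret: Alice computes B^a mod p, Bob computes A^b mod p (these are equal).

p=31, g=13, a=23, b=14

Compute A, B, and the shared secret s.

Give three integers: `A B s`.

Answer: 24 19 9

Derivation:
A = 13^23 mod 31  (bits of 23 = 10111)
  bit 0 = 1: r = r^2 * 13 mod 31 = 1^2 * 13 = 1*13 = 13
  bit 1 = 0: r = r^2 mod 31 = 13^2 = 14
  bit 2 = 1: r = r^2 * 13 mod 31 = 14^2 * 13 = 10*13 = 6
  bit 3 = 1: r = r^2 * 13 mod 31 = 6^2 * 13 = 5*13 = 3
  bit 4 = 1: r = r^2 * 13 mod 31 = 3^2 * 13 = 9*13 = 24
  -> A = 24
B = 13^14 mod 31  (bits of 14 = 1110)
  bit 0 = 1: r = r^2 * 13 mod 31 = 1^2 * 13 = 1*13 = 13
  bit 1 = 1: r = r^2 * 13 mod 31 = 13^2 * 13 = 14*13 = 27
  bit 2 = 1: r = r^2 * 13 mod 31 = 27^2 * 13 = 16*13 = 22
  bit 3 = 0: r = r^2 mod 31 = 22^2 = 19
  -> B = 19
s = B^a = 19^23 mod 31  (bits of 23 = 10111)
  bit 0 = 1: r = r^2 * 19 mod 31 = 1^2 * 19 = 1*19 = 19
  bit 1 = 0: r = r^2 mod 31 = 19^2 = 20
  bit 2 = 1: r = r^2 * 19 mod 31 = 20^2 * 19 = 28*19 = 5
  bit 3 = 1: r = r^2 * 19 mod 31 = 5^2 * 19 = 25*19 = 10
  bit 4 = 1: r = r^2 * 19 mod 31 = 10^2 * 19 = 7*19 = 9
  -> s = B^a = 9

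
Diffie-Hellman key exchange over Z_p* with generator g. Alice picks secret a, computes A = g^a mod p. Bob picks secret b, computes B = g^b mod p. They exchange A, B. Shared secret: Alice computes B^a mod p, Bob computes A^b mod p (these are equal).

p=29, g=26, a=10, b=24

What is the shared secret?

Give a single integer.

A = 26^10 mod 29  (bits of 10 = 1010)
  bit 0 = 1: r = r^2 * 26 mod 29 = 1^2 * 26 = 1*26 = 26
  bit 1 = 0: r = r^2 mod 29 = 26^2 = 9
  bit 2 = 1: r = r^2 * 26 mod 29 = 9^2 * 26 = 23*26 = 18
  bit 3 = 0: r = r^2 mod 29 = 18^2 = 5
  -> A = 5
B = 26^24 mod 29  (bits of 24 = 11000)
  bit 0 = 1: r = r^2 * 26 mod 29 = 1^2 * 26 = 1*26 = 26
  bit 1 = 1: r = r^2 * 26 mod 29 = 26^2 * 26 = 9*26 = 2
  bit 2 = 0: r = r^2 mod 29 = 2^2 = 4
  bit 3 = 0: r = r^2 mod 29 = 4^2 = 16
  bit 4 = 0: r = r^2 mod 29 = 16^2 = 24
  -> B = 24
s = B^a = 24^10 mod 29  (bits of 10 = 1010)
  bit 0 = 1: r = r^2 * 24 mod 29 = 1^2 * 24 = 1*24 = 24
  bit 1 = 0: r = r^2 mod 29 = 24^2 = 25
  bit 2 = 1: r = r^2 * 24 mod 29 = 25^2 * 24 = 16*24 = 7
  bit 3 = 0: r = r^2 mod 29 = 7^2 = 20
  -> s = B^a = 20

Answer: 20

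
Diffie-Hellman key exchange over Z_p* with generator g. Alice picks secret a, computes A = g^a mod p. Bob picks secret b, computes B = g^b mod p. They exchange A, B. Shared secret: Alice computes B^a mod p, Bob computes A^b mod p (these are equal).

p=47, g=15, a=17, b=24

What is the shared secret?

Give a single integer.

Answer: 18

Derivation:
A = 15^17 mod 47  (bits of 17 = 10001)
  bit 0 = 1: r = r^2 * 15 mod 47 = 1^2 * 15 = 1*15 = 15
  bit 1 = 0: r = r^2 mod 47 = 15^2 = 37
  bit 2 = 0: r = r^2 mod 47 = 37^2 = 6
  bit 3 = 0: r = r^2 mod 47 = 6^2 = 36
  bit 4 = 1: r = r^2 * 15 mod 47 = 36^2 * 15 = 27*15 = 29
  -> A = 29
B = 15^24 mod 47  (bits of 24 = 11000)
  bit 0 = 1: r = r^2 * 15 mod 47 = 1^2 * 15 = 1*15 = 15
  bit 1 = 1: r = r^2 * 15 mod 47 = 15^2 * 15 = 37*15 = 38
  bit 2 = 0: r = r^2 mod 47 = 38^2 = 34
  bit 3 = 0: r = r^2 mod 47 = 34^2 = 28
  bit 4 = 0: r = r^2 mod 47 = 28^2 = 32
  -> B = 32
s = B^a = 32^17 mod 47  (bits of 17 = 10001)
  bit 0 = 1: r = r^2 * 32 mod 47 = 1^2 * 32 = 1*32 = 32
  bit 1 = 0: r = r^2 mod 47 = 32^2 = 37
  bit 2 = 0: r = r^2 mod 47 = 37^2 = 6
  bit 3 = 0: r = r^2 mod 47 = 6^2 = 36
  bit 4 = 1: r = r^2 * 32 mod 47 = 36^2 * 32 = 27*32 = 18
  -> s = B^a = 18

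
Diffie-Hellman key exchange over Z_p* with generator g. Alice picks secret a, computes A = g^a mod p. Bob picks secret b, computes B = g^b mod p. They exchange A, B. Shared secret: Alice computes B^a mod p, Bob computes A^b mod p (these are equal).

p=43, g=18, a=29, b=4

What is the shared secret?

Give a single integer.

Answer: 38

Derivation:
A = 18^29 mod 43  (bits of 29 = 11101)
  bit 0 = 1: r = r^2 * 18 mod 43 = 1^2 * 18 = 1*18 = 18
  bit 1 = 1: r = r^2 * 18 mod 43 = 18^2 * 18 = 23*18 = 27
  bit 2 = 1: r = r^2 * 18 mod 43 = 27^2 * 18 = 41*18 = 7
  bit 3 = 0: r = r^2 mod 43 = 7^2 = 6
  bit 4 = 1: r = r^2 * 18 mod 43 = 6^2 * 18 = 36*18 = 3
  -> A = 3
B = 18^4 mod 43  (bits of 4 = 100)
  bit 0 = 1: r = r^2 * 18 mod 43 = 1^2 * 18 = 1*18 = 18
  bit 1 = 0: r = r^2 mod 43 = 18^2 = 23
  bit 2 = 0: r = r^2 mod 43 = 23^2 = 13
  -> B = 13
s = B^a = 13^29 mod 43  (bits of 29 = 11101)
  bit 0 = 1: r = r^2 * 13 mod 43 = 1^2 * 13 = 1*13 = 13
  bit 1 = 1: r = r^2 * 13 mod 43 = 13^2 * 13 = 40*13 = 4
  bit 2 = 1: r = r^2 * 13 mod 43 = 4^2 * 13 = 16*13 = 36
  bit 3 = 0: r = r^2 mod 43 = 36^2 = 6
  bit 4 = 1: r = r^2 * 13 mod 43 = 6^2 * 13 = 36*13 = 38
  -> s = B^a = 38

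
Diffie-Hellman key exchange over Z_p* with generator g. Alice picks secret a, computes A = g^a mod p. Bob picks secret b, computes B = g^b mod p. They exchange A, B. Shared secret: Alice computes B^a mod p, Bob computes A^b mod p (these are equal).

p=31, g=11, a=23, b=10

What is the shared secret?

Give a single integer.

Answer: 25

Derivation:
A = 11^23 mod 31  (bits of 23 = 10111)
  bit 0 = 1: r = r^2 * 11 mod 31 = 1^2 * 11 = 1*11 = 11
  bit 1 = 0: r = r^2 mod 31 = 11^2 = 28
  bit 2 = 1: r = r^2 * 11 mod 31 = 28^2 * 11 = 9*11 = 6
  bit 3 = 1: r = r^2 * 11 mod 31 = 6^2 * 11 = 5*11 = 24
  bit 4 = 1: r = r^2 * 11 mod 31 = 24^2 * 11 = 18*11 = 12
  -> A = 12
B = 11^10 mod 31  (bits of 10 = 1010)
  bit 0 = 1: r = r^2 * 11 mod 31 = 1^2 * 11 = 1*11 = 11
  bit 1 = 0: r = r^2 mod 31 = 11^2 = 28
  bit 2 = 1: r = r^2 * 11 mod 31 = 28^2 * 11 = 9*11 = 6
  bit 3 = 0: r = r^2 mod 31 = 6^2 = 5
  -> B = 5
s = B^a = 5^23 mod 31  (bits of 23 = 10111)
  bit 0 = 1: r = r^2 * 5 mod 31 = 1^2 * 5 = 1*5 = 5
  bit 1 = 0: r = r^2 mod 31 = 5^2 = 25
  bit 2 = 1: r = r^2 * 5 mod 31 = 25^2 * 5 = 5*5 = 25
  bit 3 = 1: r = r^2 * 5 mod 31 = 25^2 * 5 = 5*5 = 25
  bit 4 = 1: r = r^2 * 5 mod 31 = 25^2 * 5 = 5*5 = 25
  -> s = B^a = 25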